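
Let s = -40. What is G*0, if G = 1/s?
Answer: 0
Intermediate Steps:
G = -1/40 (G = 1/(-40) = -1/40 ≈ -0.025000)
G*0 = -1/40*0 = 0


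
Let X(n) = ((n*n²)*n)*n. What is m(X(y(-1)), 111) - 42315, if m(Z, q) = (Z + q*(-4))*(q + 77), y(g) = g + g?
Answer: -131803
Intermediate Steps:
y(g) = 2*g
X(n) = n⁵ (X(n) = (n³*n)*n = n⁴*n = n⁵)
m(Z, q) = (77 + q)*(Z - 4*q) (m(Z, q) = (Z - 4*q)*(77 + q) = (77 + q)*(Z - 4*q))
m(X(y(-1)), 111) - 42315 = (-308*111 - 4*111² + 77*(2*(-1))⁵ + (2*(-1))⁵*111) - 42315 = (-34188 - 4*12321 + 77*(-2)⁵ + (-2)⁵*111) - 42315 = (-34188 - 49284 + 77*(-32) - 32*111) - 42315 = (-34188 - 49284 - 2464 - 3552) - 42315 = -89488 - 42315 = -131803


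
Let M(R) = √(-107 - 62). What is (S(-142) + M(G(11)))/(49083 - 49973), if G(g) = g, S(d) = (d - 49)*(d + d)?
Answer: -27122/445 - 13*I/890 ≈ -60.948 - 0.014607*I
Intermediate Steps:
S(d) = 2*d*(-49 + d) (S(d) = (-49 + d)*(2*d) = 2*d*(-49 + d))
M(R) = 13*I (M(R) = √(-169) = 13*I)
(S(-142) + M(G(11)))/(49083 - 49973) = (2*(-142)*(-49 - 142) + 13*I)/(49083 - 49973) = (2*(-142)*(-191) + 13*I)/(-890) = (54244 + 13*I)*(-1/890) = -27122/445 - 13*I/890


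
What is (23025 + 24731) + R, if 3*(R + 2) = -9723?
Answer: 44513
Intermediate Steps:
R = -3243 (R = -2 + (⅓)*(-9723) = -2 - 3241 = -3243)
(23025 + 24731) + R = (23025 + 24731) - 3243 = 47756 - 3243 = 44513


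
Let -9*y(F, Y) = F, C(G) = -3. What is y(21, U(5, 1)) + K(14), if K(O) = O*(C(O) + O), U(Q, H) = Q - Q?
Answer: 455/3 ≈ 151.67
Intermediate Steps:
U(Q, H) = 0
y(F, Y) = -F/9
K(O) = O*(-3 + O)
y(21, U(5, 1)) + K(14) = -1/9*21 + 14*(-3 + 14) = -7/3 + 14*11 = -7/3 + 154 = 455/3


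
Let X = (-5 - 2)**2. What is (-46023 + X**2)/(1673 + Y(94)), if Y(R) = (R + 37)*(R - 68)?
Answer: -43622/5079 ≈ -8.5887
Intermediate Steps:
Y(R) = (-68 + R)*(37 + R) (Y(R) = (37 + R)*(-68 + R) = (-68 + R)*(37 + R))
X = 49 (X = (-7)**2 = 49)
(-46023 + X**2)/(1673 + Y(94)) = (-46023 + 49**2)/(1673 + (-2516 + 94**2 - 31*94)) = (-46023 + 2401)/(1673 + (-2516 + 8836 - 2914)) = -43622/(1673 + 3406) = -43622/5079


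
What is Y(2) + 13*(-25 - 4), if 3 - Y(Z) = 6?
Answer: -380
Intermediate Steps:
Y(Z) = -3 (Y(Z) = 3 - 1*6 = 3 - 6 = -3)
Y(2) + 13*(-25 - 4) = -3 + 13*(-25 - 4) = -3 + 13*(-29) = -3 - 377 = -380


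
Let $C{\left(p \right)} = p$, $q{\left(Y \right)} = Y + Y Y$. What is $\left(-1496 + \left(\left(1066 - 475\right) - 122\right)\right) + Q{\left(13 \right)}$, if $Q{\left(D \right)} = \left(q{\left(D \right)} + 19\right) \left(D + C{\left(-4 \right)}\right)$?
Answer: $782$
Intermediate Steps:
$q{\left(Y \right)} = Y + Y^{2}$
$Q{\left(D \right)} = \left(-4 + D\right) \left(19 + D \left(1 + D\right)\right)$ ($Q{\left(D \right)} = \left(D \left(1 + D\right) + 19\right) \left(D - 4\right) = \left(19 + D \left(1 + D\right)\right) \left(-4 + D\right) = \left(-4 + D\right) \left(19 + D \left(1 + D\right)\right)$)
$\left(-1496 + \left(\left(1066 - 475\right) - 122\right)\right) + Q{\left(13 \right)} = \left(-1496 + \left(\left(1066 - 475\right) - 122\right)\right) + \left(-76 + 13^{3} - 3 \cdot 13^{2} + 15 \cdot 13\right) = \left(-1496 + \left(591 - 122\right)\right) + \left(-76 + 2197 - 507 + 195\right) = \left(-1496 + 469\right) + \left(-76 + 2197 - 507 + 195\right) = -1027 + 1809 = 782$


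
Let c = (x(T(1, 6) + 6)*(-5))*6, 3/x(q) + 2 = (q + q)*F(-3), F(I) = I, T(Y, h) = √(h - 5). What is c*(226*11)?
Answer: 5085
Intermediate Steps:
T(Y, h) = √(-5 + h)
x(q) = 3/(-2 - 6*q) (x(q) = 3/(-2 + (q + q)*(-3)) = 3/(-2 + (2*q)*(-3)) = 3/(-2 - 6*q))
c = 45/22 (c = ((3/(2*(-1 - 3*(√(-5 + 6) + 6))))*(-5))*6 = ((3/(2*(-1 - 3*(√1 + 6))))*(-5))*6 = ((3/(2*(-1 - 3*(1 + 6))))*(-5))*6 = ((3/(2*(-1 - 3*7)))*(-5))*6 = ((3/(2*(-1 - 21)))*(-5))*6 = (((3/2)/(-22))*(-5))*6 = (((3/2)*(-1/22))*(-5))*6 = -3/44*(-5)*6 = (15/44)*6 = 45/22 ≈ 2.0455)
c*(226*11) = 45*(226*11)/22 = (45/22)*2486 = 5085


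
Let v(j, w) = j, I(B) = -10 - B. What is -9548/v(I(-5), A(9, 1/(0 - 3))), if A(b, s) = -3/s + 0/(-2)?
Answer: 9548/5 ≈ 1909.6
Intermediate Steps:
A(b, s) = -3/s (A(b, s) = -3/s + 0*(-1/2) = -3/s + 0 = -3/s)
-9548/v(I(-5), A(9, 1/(0 - 3))) = -9548/(-10 - 1*(-5)) = -9548/(-10 + 5) = -9548/(-5) = -9548*(-1/5) = 9548/5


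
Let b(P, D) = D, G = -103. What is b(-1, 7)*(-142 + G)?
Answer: -1715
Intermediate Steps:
b(-1, 7)*(-142 + G) = 7*(-142 - 103) = 7*(-245) = -1715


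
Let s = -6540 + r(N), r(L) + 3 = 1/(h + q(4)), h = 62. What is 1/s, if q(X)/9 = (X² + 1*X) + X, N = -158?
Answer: -278/1818953 ≈ -0.00015284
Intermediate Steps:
q(X) = 9*X² + 18*X (q(X) = 9*((X² + 1*X) + X) = 9*((X² + X) + X) = 9*((X + X²) + X) = 9*(X² + 2*X) = 9*X² + 18*X)
r(L) = -833/278 (r(L) = -3 + 1/(62 + 9*4*(2 + 4)) = -3 + 1/(62 + 9*4*6) = -3 + 1/(62 + 216) = -3 + 1/278 = -833/278)
s = -1818953/278 (s = -6540 - 833/278 = -1818953/278 ≈ -6543.0)
1/s = 1/(-1818953/278) = -278/1818953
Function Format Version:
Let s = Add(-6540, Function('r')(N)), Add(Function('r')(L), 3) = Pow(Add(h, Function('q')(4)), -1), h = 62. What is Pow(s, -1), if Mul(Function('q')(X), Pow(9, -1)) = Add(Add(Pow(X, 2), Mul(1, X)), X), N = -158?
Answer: Rational(-278, 1818953) ≈ -0.00015284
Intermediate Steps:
Function('q')(X) = Add(Mul(9, Pow(X, 2)), Mul(18, X)) (Function('q')(X) = Mul(9, Add(Add(Pow(X, 2), Mul(1, X)), X)) = Mul(9, Add(Add(Pow(X, 2), X), X)) = Mul(9, Add(Add(X, Pow(X, 2)), X)) = Mul(9, Add(Pow(X, 2), Mul(2, X))) = Add(Mul(9, Pow(X, 2)), Mul(18, X)))
Function('r')(L) = Rational(-833, 278) (Function('r')(L) = Add(-3, Pow(Add(62, Mul(9, 4, Add(2, 4))), -1)) = Add(-3, Pow(Add(62, Mul(9, 4, 6)), -1)) = Add(-3, Pow(Add(62, 216), -1)) = Add(-3, Pow(278, -1)) = Add(-3, Rational(1, 278)) = Rational(-833, 278))
s = Rational(-1818953, 278) (s = Add(-6540, Rational(-833, 278)) = Rational(-1818953, 278) ≈ -6543.0)
Pow(s, -1) = Pow(Rational(-1818953, 278), -1) = Rational(-278, 1818953)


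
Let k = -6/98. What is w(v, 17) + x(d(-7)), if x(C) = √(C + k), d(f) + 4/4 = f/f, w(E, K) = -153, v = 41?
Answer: -153 + I*√3/7 ≈ -153.0 + 0.24744*I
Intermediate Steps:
k = -3/49 (k = -6*1/98 = -3/49 ≈ -0.061224)
d(f) = 0 (d(f) = -1 + f/f = -1 + 1 = 0)
x(C) = √(-3/49 + C) (x(C) = √(C - 3/49) = √(-3/49 + C))
w(v, 17) + x(d(-7)) = -153 + √(-3 + 49*0)/7 = -153 + √(-3 + 0)/7 = -153 + √(-3)/7 = -153 + (I*√3)/7 = -153 + I*√3/7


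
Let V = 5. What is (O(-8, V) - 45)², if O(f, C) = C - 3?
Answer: 1849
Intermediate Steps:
O(f, C) = -3 + C
(O(-8, V) - 45)² = ((-3 + 5) - 45)² = (2 - 45)² = (-43)² = 1849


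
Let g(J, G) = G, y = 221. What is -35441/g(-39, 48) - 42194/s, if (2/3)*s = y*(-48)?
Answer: -1377235/1872 ≈ -735.70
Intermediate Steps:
s = -15912 (s = 3*(221*(-48))/2 = (3/2)*(-10608) = -15912)
-35441/g(-39, 48) - 42194/s = -35441/48 - 42194/(-15912) = -35441*1/48 - 42194*(-1/15912) = -35441/48 + 1241/468 = -1377235/1872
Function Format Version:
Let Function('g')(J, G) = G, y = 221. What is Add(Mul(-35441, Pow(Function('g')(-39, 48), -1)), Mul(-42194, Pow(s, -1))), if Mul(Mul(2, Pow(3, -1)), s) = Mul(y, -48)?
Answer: Rational(-1377235, 1872) ≈ -735.70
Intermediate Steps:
s = -15912 (s = Mul(Rational(3, 2), Mul(221, -48)) = Mul(Rational(3, 2), -10608) = -15912)
Add(Mul(-35441, Pow(Function('g')(-39, 48), -1)), Mul(-42194, Pow(s, -1))) = Add(Mul(-35441, Pow(48, -1)), Mul(-42194, Pow(-15912, -1))) = Add(Mul(-35441, Rational(1, 48)), Mul(-42194, Rational(-1, 15912))) = Add(Rational(-35441, 48), Rational(1241, 468)) = Rational(-1377235, 1872)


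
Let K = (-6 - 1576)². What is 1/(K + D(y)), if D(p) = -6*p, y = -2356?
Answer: 1/2516860 ≈ 3.9732e-7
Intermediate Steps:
K = 2502724 (K = (-1582)² = 2502724)
1/(K + D(y)) = 1/(2502724 - 6*(-2356)) = 1/(2502724 + 14136) = 1/2516860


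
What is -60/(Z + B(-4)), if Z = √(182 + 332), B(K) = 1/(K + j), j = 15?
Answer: 220/20731 - 2420*√514/20731 ≈ -2.6359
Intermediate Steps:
B(K) = 1/(15 + K) (B(K) = 1/(K + 15) = 1/(15 + K))
Z = √514 ≈ 22.672
-60/(Z + B(-4)) = -60/(√514 + 1/(15 - 4)) = -60/(√514 + 1/11) = -60/(1/11 + √514)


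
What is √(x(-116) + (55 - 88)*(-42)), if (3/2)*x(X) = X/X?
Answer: 8*√195/3 ≈ 37.238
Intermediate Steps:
x(X) = ⅔ (x(X) = 2*(X/X)/3 = (⅔)*1 = ⅔)
√(x(-116) + (55 - 88)*(-42)) = √(⅔ + (55 - 88)*(-42)) = √(⅔ - 33*(-42)) = √(⅔ + 1386) = √(4160/3) = 8*√195/3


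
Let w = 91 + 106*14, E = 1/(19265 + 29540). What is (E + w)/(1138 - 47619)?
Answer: -76867876/2268505205 ≈ -0.033885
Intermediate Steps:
E = 1/48805 ≈ 2.0490e-5
w = 1575 (w = 91 + 1484 = 1575)
(E + w)/(1138 - 47619) = (1/48805 + 1575)/(1138 - 47619) = (76867876/48805)/(-46481) = (76867876/48805)*(-1/46481) = -76867876/2268505205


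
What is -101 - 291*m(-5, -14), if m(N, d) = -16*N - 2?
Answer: -22799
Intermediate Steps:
m(N, d) = -2 - 16*N
-101 - 291*m(-5, -14) = -101 - 291*(-2 - 16*(-5)) = -101 - 291*(-2 + 80) = -101 - 291*78 = -101 - 22698 = -22799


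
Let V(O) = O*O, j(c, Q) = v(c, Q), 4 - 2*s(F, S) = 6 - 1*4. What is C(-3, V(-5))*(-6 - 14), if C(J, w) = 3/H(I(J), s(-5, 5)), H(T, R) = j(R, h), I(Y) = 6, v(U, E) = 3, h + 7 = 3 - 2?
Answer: -20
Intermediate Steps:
s(F, S) = 1 (s(F, S) = 2 - (6 - 1*4)/2 = 2 - (6 - 4)/2 = 2 - ½*2 = 2 - 1 = 1)
h = -6 (h = -7 + (3 - 2) = -7 + 1 = -6)
j(c, Q) = 3
H(T, R) = 3
V(O) = O²
C(J, w) = 1 (C(J, w) = 3/3 = 3*(⅓) = 1)
C(-3, V(-5))*(-6 - 14) = 1*(-6 - 14) = 1*(-20) = -20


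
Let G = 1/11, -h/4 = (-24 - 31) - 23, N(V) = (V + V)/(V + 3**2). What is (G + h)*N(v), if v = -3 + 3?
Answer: 0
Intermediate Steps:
v = 0
N(V) = 2*V/(9 + V) (N(V) = (2*V)/(V + 9) = (2*V)/(9 + V) = 2*V/(9 + V))
h = 312 (h = -4*((-24 - 31) - 23) = -4*(-55 - 23) = -4*(-78) = 312)
G = 1/11 ≈ 0.090909
(G + h)*N(v) = (1/11 + 312)*(2*0/(9 + 0)) = 3433*(2*0/9)/11 = 3433*(2*0*(1/9))/11 = (3433/11)*0 = 0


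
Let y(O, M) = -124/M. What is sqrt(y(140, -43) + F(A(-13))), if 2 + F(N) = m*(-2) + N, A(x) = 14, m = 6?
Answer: 2*sqrt(1333)/43 ≈ 1.6982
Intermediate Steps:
F(N) = -14 + N (F(N) = -2 + (6*(-2) + N) = -2 + (-12 + N) = -14 + N)
sqrt(y(140, -43) + F(A(-13))) = sqrt(-124/(-43) + (-14 + 14)) = sqrt(-124*(-1/43) + 0) = sqrt(124/43 + 0) = sqrt(124/43) = 2*sqrt(1333)/43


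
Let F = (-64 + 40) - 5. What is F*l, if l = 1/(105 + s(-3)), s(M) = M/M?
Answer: -29/106 ≈ -0.27358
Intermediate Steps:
s(M) = 1
F = -29 (F = -24 - 5 = -29)
l = 1/106 (l = 1/(105 + 1) = 1/106 ≈ 0.0094340)
F*l = -29*1/106 = -29/106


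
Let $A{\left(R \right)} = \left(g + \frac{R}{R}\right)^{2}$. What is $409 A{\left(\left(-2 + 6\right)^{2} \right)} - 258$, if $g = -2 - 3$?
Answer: $6286$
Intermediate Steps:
$g = -5$
$A{\left(R \right)} = 16$ ($A{\left(R \right)} = \left(-5 + \frac{R}{R}\right)^{2} = \left(-5 + 1\right)^{2} = \left(-4\right)^{2} = 16$)
$409 A{\left(\left(-2 + 6\right)^{2} \right)} - 258 = 409 \cdot 16 - 258 = 6544 - 258 = 6286$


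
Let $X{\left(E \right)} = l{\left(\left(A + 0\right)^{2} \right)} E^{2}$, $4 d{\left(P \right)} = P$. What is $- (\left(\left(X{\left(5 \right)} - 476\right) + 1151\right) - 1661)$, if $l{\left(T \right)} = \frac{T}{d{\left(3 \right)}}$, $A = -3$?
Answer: $686$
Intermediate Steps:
$d{\left(P \right)} = \frac{P}{4}$
$l{\left(T \right)} = \frac{4 T}{3}$ ($l{\left(T \right)} = \frac{T}{\frac{1}{4} \cdot 3} = \frac{T}{\frac{3}{4}} = T \frac{4}{3} = \frac{4 T}{3}$)
$X{\left(E \right)} = 12 E^{2}$ ($X{\left(E \right)} = \frac{4 \left(-3 + 0\right)^{2}}{3} E^{2} = \frac{4 \left(-3\right)^{2}}{3} E^{2} = \frac{4}{3} \cdot 9 E^{2} = 12 E^{2}$)
$- (\left(\left(X{\left(5 \right)} - 476\right) + 1151\right) - 1661) = - (\left(\left(12 \cdot 5^{2} - 476\right) + 1151\right) - 1661) = - (\left(\left(12 \cdot 25 - 476\right) + 1151\right) - 1661) = - (\left(\left(300 - 476\right) + 1151\right) - 1661) = - (\left(-176 + 1151\right) - 1661) = - (975 - 1661) = \left(-1\right) \left(-686\right) = 686$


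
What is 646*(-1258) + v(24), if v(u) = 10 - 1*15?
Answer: -812673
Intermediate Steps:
v(u) = -5 (v(u) = 10 - 15 = -5)
646*(-1258) + v(24) = 646*(-1258) - 5 = -812668 - 5 = -812673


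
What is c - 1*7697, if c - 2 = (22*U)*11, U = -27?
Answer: -14229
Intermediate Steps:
c = -6532 (c = 2 + (22*(-27))*11 = 2 - 594*11 = 2 - 6534 = -6532)
c - 1*7697 = -6532 - 1*7697 = -6532 - 7697 = -14229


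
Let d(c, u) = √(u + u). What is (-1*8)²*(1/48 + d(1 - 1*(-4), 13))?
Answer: 4/3 + 64*√26 ≈ 327.67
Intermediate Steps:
d(c, u) = √2*√u (d(c, u) = √(2*u) = √2*√u)
(-1*8)²*(1/48 + d(1 - 1*(-4), 13)) = (-1*8)²*(1/48 + √2*√13) = (-8)²*(1/48 + √26) = 64*(1/48 + √26) = 4/3 + 64*√26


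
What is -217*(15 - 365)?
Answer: 75950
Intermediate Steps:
-217*(15 - 365) = -217*(-350) = 75950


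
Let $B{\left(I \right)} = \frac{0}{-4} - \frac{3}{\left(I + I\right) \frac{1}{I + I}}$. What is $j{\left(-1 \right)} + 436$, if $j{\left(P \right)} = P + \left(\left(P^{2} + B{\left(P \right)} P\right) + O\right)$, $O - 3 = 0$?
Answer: $442$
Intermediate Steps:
$O = 3$ ($O = 3 + 0 = 3$)
$B{\left(I \right)} = -3$ ($B{\left(I \right)} = 0 \left(- \frac{1}{4}\right) - \frac{3}{2 I \frac{1}{2 I}} = 0 - \frac{3}{2 I \frac{1}{2 I}} = 0 - \frac{3}{1} = 0 - 3 = -3$)
$j{\left(P \right)} = 3 + P^{2} - 2 P$ ($j{\left(P \right)} = P + \left(\left(P^{2} - 3 P\right) + 3\right) = P + \left(3 + P^{2} - 3 P\right) = 3 + P^{2} - 2 P$)
$j{\left(-1 \right)} + 436 = \left(3 + \left(-1\right)^{2} - -2\right) + 436 = \left(3 + 1 + 2\right) + 436 = 6 + 436 = 442$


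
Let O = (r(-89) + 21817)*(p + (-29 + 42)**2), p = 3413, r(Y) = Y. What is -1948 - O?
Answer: -77831644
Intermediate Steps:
O = 77829696 (O = (-89 + 21817)*(3413 + (-29 + 42)**2) = 21728*(3413 + 13**2) = 21728*(3413 + 169) = 21728*3582 = 77829696)
-1948 - O = -1948 - 1*77829696 = -1948 - 77829696 = -77831644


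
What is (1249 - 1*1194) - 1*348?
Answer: -293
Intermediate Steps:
(1249 - 1*1194) - 1*348 = (1249 - 1194) - 348 = 55 - 348 = -293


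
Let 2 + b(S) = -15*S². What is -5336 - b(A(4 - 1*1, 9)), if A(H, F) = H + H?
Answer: -4794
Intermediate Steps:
A(H, F) = 2*H
b(S) = -2 - 15*S²
-5336 - b(A(4 - 1*1, 9)) = -5336 - (-2 - 15*4*(4 - 1*1)²) = -5336 - (-2 - 15*4*(4 - 1)²) = -5336 - (-2 - 15*(2*3)²) = -5336 - (-2 - 15*6²) = -5336 - (-2 - 15*36) = -5336 - (-2 - 540) = -5336 - 1*(-542) = -5336 + 542 = -4794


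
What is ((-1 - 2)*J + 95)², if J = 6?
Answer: 5929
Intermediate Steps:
((-1 - 2)*J + 95)² = ((-1 - 2)*6 + 95)² = (-3*6 + 95)² = (-18 + 95)² = 77² = 5929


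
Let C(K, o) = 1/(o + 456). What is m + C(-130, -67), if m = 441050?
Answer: 171568451/389 ≈ 4.4105e+5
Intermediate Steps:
C(K, o) = 1/(456 + o)
m + C(-130, -67) = 441050 + 1/(456 - 67) = 441050 + 1/389 = 171568451/389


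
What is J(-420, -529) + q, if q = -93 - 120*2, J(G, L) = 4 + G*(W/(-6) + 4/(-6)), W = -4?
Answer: -329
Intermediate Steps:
J(G, L) = 4 (J(G, L) = 4 + G*(-4/(-6) + 4/(-6)) = 4 + G*(-4*(-⅙) + 4*(-⅙)) = 4 + G*(⅔ - ⅔) = 4 + G*0 = 4 + 0 = 4)
q = -333 (q = -93 - 240 = -333)
J(-420, -529) + q = 4 - 333 = -329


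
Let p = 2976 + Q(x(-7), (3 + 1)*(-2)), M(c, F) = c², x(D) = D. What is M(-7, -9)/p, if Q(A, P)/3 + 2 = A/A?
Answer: 49/2973 ≈ 0.016482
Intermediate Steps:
Q(A, P) = -3 (Q(A, P) = -6 + 3*(A/A) = -6 + 3*1 = -6 + 3 = -3)
p = 2973 (p = 2976 - 3 = 2973)
M(-7, -9)/p = (-7)²/2973 = 49*(1/2973) = 49/2973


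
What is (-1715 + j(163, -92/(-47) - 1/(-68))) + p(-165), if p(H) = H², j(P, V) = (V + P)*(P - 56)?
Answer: 137945817/3196 ≈ 43162.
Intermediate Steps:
j(P, V) = (-56 + P)*(P + V) (j(P, V) = (P + V)*(-56 + P) = (-56 + P)*(P + V))
(-1715 + j(163, -92/(-47) - 1/(-68))) + p(-165) = (-1715 + (163² - 56*163 - 56*(-92/(-47) - 1/(-68)) + 163*(-92/(-47) - 1/(-68)))) + (-165)² = (-1715 + (26569 - 9128 - 56*(-92*(-1/47) - 1*(-1/68)) + 163*(-92*(-1/47) - 1*(-1/68)))) + 27225 = (-1715 + (26569 - 9128 - 56*(92/47 + 1/68) + 163*(92/47 + 1/68))) + 27225 = (-1715 + (26569 - 9128 - 56*6303/3196 + 163*(6303/3196))) + 27225 = (-1715 + (26569 - 9128 - 88242/799 + 1027389/3196)) + 27225 = (-1715 + 56415857/3196) + 27225 = 50934717/3196 + 27225 = 137945817/3196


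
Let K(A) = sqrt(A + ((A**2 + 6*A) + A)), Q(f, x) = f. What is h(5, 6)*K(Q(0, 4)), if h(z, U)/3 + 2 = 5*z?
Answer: 0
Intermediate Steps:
h(z, U) = -6 + 15*z (h(z, U) = -6 + 3*(5*z) = -6 + 15*z)
K(A) = sqrt(A**2 + 8*A) (K(A) = sqrt(A + (A**2 + 7*A)) = sqrt(A**2 + 8*A))
h(5, 6)*K(Q(0, 4)) = (-6 + 15*5)*sqrt(0*(8 + 0)) = (-6 + 75)*sqrt(0*8) = 69*sqrt(0) = 69*0 = 0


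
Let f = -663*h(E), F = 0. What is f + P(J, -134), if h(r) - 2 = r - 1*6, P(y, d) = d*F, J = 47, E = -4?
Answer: 5304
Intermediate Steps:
P(y, d) = 0 (P(y, d) = d*0 = 0)
h(r) = -4 + r (h(r) = 2 + (r - 1*6) = 2 + (r - 6) = 2 + (-6 + r) = -4 + r)
f = 5304 (f = -663*(-4 - 4) = -663*(-8) = 5304)
f + P(J, -134) = 5304 + 0 = 5304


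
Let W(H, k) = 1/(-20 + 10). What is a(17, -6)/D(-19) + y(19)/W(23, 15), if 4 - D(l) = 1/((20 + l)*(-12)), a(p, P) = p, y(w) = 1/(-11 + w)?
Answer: 571/196 ≈ 2.9133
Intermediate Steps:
W(H, k) = -1/10 (W(H, k) = 1/(-10) = -1/10)
D(l) = 4 + 1/(12*(20 + l)) (D(l) = 4 - 1/((20 + l)*(-12)) = 4 - (-1)/((20 + l)*12) = 4 - (-1)/(12*(20 + l)) = 4 + 1/(12*(20 + l)))
a(17, -6)/D(-19) + y(19)/W(23, 15) = 17/(((961 + 48*(-19))/(12*(20 - 19)))) + 1/((-11 + 19)*(-1/10)) = 17/(((1/12)*(961 - 912)/1)) - 10/8 = 17/(((1/12)*1*49)) + (1/8)*(-10) = 17/(49/12) - 5/4 = 17*(12/49) - 5/4 = 204/49 - 5/4 = 571/196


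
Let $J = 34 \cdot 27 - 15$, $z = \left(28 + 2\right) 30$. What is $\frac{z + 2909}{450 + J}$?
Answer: $\frac{3809}{1353} \approx 2.8152$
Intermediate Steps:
$z = 900$ ($z = 30 \cdot 30 = 900$)
$J = 903$ ($J = 918 - 15 = 903$)
$\frac{z + 2909}{450 + J} = \frac{900 + 2909}{450 + 903} = \frac{3809}{1353}$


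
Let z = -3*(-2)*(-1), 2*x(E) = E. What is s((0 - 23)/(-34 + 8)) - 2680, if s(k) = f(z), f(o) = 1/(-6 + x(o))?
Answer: -24121/9 ≈ -2680.1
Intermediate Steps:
x(E) = E/2
z = -6 (z = 6*(-1) = -6)
f(o) = 1/(-6 + o/2)
s(k) = -1/9 (s(k) = 2/(-12 - 6) = 2/(-18) = 2*(-1/18) = -1/9)
s((0 - 23)/(-34 + 8)) - 2680 = -1/9 - 2680 = -24121/9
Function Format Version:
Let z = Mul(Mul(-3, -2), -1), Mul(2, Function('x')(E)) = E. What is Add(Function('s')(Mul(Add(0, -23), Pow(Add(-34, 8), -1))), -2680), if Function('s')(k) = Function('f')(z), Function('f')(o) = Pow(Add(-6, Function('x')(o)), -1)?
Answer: Rational(-24121, 9) ≈ -2680.1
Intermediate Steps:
Function('x')(E) = Mul(Rational(1, 2), E)
z = -6 (z = Mul(6, -1) = -6)
Function('f')(o) = Pow(Add(-6, Mul(Rational(1, 2), o)), -1)
Function('s')(k) = Rational(-1, 9) (Function('s')(k) = Mul(2, Pow(Add(-12, -6), -1)) = Mul(2, Pow(-18, -1)) = Mul(2, Rational(-1, 18)) = Rational(-1, 9))
Add(Function('s')(Mul(Add(0, -23), Pow(Add(-34, 8), -1))), -2680) = Add(Rational(-1, 9), -2680) = Rational(-24121, 9)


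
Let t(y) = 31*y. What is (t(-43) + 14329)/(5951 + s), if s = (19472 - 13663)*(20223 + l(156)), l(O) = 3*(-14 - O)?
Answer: 3249/28629692 ≈ 0.00011348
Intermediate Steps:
l(O) = -42 - 3*O
s = 114512817 (s = (19472 - 13663)*(20223 + (-42 - 3*156)) = 5809*(20223 + (-42 - 468)) = 5809*(20223 - 510) = 5809*19713 = 114512817)
(t(-43) + 14329)/(5951 + s) = (31*(-43) + 14329)/(5951 + 114512817) = (-1333 + 14329)/114518768 = 12996*(1/114518768) = 3249/28629692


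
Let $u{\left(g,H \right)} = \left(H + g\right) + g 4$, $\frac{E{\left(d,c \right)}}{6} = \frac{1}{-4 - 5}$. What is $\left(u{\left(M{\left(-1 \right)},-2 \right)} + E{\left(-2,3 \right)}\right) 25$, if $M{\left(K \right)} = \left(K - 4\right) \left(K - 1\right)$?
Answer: $\frac{3550}{3} \approx 1183.3$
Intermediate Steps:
$E{\left(d,c \right)} = - \frac{2}{3}$ ($E{\left(d,c \right)} = \frac{6}{-4 - 5} = \frac{6}{-9} = 6 \left(- \frac{1}{9}\right) = - \frac{2}{3}$)
$M{\left(K \right)} = \left(-1 + K\right) \left(-4 + K\right)$ ($M{\left(K \right)} = \left(-4 + K\right) \left(-1 + K\right) = \left(-1 + K\right) \left(-4 + K\right)$)
$u{\left(g,H \right)} = H + 5 g$ ($u{\left(g,H \right)} = \left(H + g\right) + 4 g = H + 5 g$)
$\left(u{\left(M{\left(-1 \right)},-2 \right)} + E{\left(-2,3 \right)}\right) 25 = \left(\left(-2 + 5 \left(4 + \left(-1\right)^{2} - -5\right)\right) - \frac{2}{3}\right) 25 = \left(\left(-2 + 5 \left(4 + 1 + 5\right)\right) - \frac{2}{3}\right) 25 = \left(\left(-2 + 5 \cdot 10\right) - \frac{2}{3}\right) 25 = \left(\left(-2 + 50\right) - \frac{2}{3}\right) 25 = \left(48 - \frac{2}{3}\right) 25 = \frac{142}{3} \cdot 25 = \frac{3550}{3}$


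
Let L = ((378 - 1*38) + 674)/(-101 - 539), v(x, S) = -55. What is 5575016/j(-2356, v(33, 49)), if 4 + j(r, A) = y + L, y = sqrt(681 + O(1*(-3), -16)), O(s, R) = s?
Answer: 3188017149440/66233831 + 570881638400*sqrt(678)/66233831 ≈ 2.7256e+5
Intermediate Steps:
L = -507/320 (L = ((378 - 38) + 674)/(-640) = (340 + 674)*(-1/640) = 1014*(-1/640) = -507/320 ≈ -1.5844)
y = sqrt(678) (y = sqrt(681 + 1*(-3)) = sqrt(681 - 3) = sqrt(678) ≈ 26.038)
j(r, A) = -1787/320 + sqrt(678) (j(r, A) = -4 + (sqrt(678) - 507/320) = -4 + (-507/320 + sqrt(678)) = -1787/320 + sqrt(678))
5575016/j(-2356, v(33, 49)) = 5575016/(-1787/320 + sqrt(678))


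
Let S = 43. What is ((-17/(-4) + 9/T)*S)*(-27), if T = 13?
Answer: -298377/52 ≈ -5738.0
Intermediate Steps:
((-17/(-4) + 9/T)*S)*(-27) = ((-17/(-4) + 9/13)*43)*(-27) = ((-17*(-¼) + 9*(1/13))*43)*(-27) = ((17/4 + 9/13)*43)*(-27) = ((257/52)*43)*(-27) = (11051/52)*(-27) = -298377/52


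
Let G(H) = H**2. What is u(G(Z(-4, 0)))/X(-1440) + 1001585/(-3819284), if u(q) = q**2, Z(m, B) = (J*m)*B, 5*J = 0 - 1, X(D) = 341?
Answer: -1001585/3819284 ≈ -0.26224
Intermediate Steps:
J = -1/5 (J = (0 - 1)/5 = (1/5)*(-1) = -1/5 ≈ -0.20000)
Z(m, B) = -B*m/5 (Z(m, B) = (-m/5)*B = -B*m/5)
u(G(Z(-4, 0)))/X(-1440) + 1001585/(-3819284) = ((-1/5*0*(-4))**2)**2/341 + 1001585/(-3819284) = (0**2)**2*(1/341) + 1001585*(-1/3819284) = 0**2*(1/341) - 1001585/3819284 = 0*(1/341) - 1001585/3819284 = 0 - 1001585/3819284 = -1001585/3819284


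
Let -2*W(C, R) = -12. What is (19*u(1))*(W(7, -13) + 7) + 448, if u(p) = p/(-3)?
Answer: 1097/3 ≈ 365.67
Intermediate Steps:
u(p) = -p/3 (u(p) = p*(-1/3) = -p/3)
W(C, R) = 6 (W(C, R) = -1/2*(-12) = 6)
(19*u(1))*(W(7, -13) + 7) + 448 = (19*(-1/3*1))*(6 + 7) + 448 = (19*(-1/3))*13 + 448 = -19/3*13 + 448 = -247/3 + 448 = 1097/3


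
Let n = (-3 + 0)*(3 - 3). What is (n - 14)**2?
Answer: 196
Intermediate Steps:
n = 0 (n = -3*0 = 0)
(n - 14)**2 = (0 - 14)**2 = (-14)**2 = 196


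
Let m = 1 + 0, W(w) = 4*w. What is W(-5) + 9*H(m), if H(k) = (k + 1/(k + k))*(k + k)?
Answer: 7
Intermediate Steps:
m = 1
H(k) = 2*k*(k + 1/(2*k)) (H(k) = (k + 1/(2*k))*(2*k) = 2*k*(k + 1/(2*k)))
W(-5) + 9*H(m) = 4*(-5) + 9*(1 + 2*1**2) = -20 + 9*(1 + 2*1) = -20 + 9*(1 + 2) = -20 + 9*3 = -20 + 27 = 7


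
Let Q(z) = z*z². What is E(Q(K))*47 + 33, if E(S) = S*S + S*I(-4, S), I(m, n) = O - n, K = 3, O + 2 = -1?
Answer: -3774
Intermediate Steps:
O = -3 (O = -2 - 1 = -3)
I(m, n) = -3 - n
Q(z) = z³
E(S) = S² + S*(-3 - S) (E(S) = S*S + S*(-3 - S) = S² + S*(-3 - S))
E(Q(K))*47 + 33 = -3*3³*47 + 33 = -3*27*47 + 33 = -81*47 + 33 = -3807 + 33 = -3774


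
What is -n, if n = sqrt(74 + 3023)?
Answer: -sqrt(3097) ≈ -55.651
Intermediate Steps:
n = sqrt(3097) ≈ 55.651
-n = -sqrt(3097)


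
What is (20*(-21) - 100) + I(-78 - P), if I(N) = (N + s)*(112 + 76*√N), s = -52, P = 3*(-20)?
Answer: -8360 - 15960*I*√2 ≈ -8360.0 - 22571.0*I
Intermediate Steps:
P = -60
I(N) = (-52 + N)*(112 + 76*√N) (I(N) = (N - 52)*(112 + 76*√N) = (-52 + N)*(112 + 76*√N))
(20*(-21) - 100) + I(-78 - P) = (20*(-21) - 100) + (-5824 - 3952*√(-78 - 1*(-60)) + 76*(-78 - 1*(-60))^(3/2) + 112*(-78 - 1*(-60))) = (-420 - 100) + (-5824 - 3952*√(-78 + 60) + 76*(-78 + 60)^(3/2) + 112*(-78 + 60)) = -520 + (-5824 - 11856*I*√2 + 76*(-18)^(3/2) + 112*(-18)) = -520 + (-5824 - 11856*I*√2 + 76*(-54*I*√2) - 2016) = -520 + (-5824 - 11856*I*√2 - 4104*I*√2 - 2016) = -520 + (-7840 - 15960*I*√2) = -8360 - 15960*I*√2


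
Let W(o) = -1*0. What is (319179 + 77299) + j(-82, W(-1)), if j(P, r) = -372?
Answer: 396106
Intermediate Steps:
W(o) = 0
(319179 + 77299) + j(-82, W(-1)) = (319179 + 77299) - 372 = 396478 - 372 = 396106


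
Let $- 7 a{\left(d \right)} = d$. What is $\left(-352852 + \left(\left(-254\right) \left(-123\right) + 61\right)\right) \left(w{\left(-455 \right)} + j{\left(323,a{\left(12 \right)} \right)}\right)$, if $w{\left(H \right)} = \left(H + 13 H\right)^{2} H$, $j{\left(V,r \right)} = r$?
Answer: $\frac{41556165257507088}{7} \approx 5.9366 \cdot 10^{15}$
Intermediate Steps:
$a{\left(d \right)} = - \frac{d}{7}$
$w{\left(H \right)} = 196 H^{3}$ ($w{\left(H \right)} = \left(14 H\right)^{2} H = 196 H^{2} H = 196 H^{3}$)
$\left(-352852 + \left(\left(-254\right) \left(-123\right) + 61\right)\right) \left(w{\left(-455 \right)} + j{\left(323,a{\left(12 \right)} \right)}\right) = \left(-352852 + \left(\left(-254\right) \left(-123\right) + 61\right)\right) \left(196 \left(-455\right)^{3} - \frac{12}{7}\right) = \left(-352852 + \left(31242 + 61\right)\right) \left(196 \left(-94196375\right) - \frac{12}{7}\right) = \left(-352852 + 31303\right) \left(-18462489500 - \frac{12}{7}\right) = \left(-321549\right) \left(- \frac{129237426512}{7}\right) = \frac{41556165257507088}{7}$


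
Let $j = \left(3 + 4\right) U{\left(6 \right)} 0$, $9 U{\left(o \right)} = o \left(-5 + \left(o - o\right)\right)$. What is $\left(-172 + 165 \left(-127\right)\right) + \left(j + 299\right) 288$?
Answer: $64985$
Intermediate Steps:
$U{\left(o \right)} = - \frac{5 o}{9}$ ($U{\left(o \right)} = \frac{o \left(-5 + \left(o - o\right)\right)}{9} = \frac{o \left(-5 + 0\right)}{9} = \frac{o \left(-5\right)}{9} = \frac{\left(-5\right) o}{9} = - \frac{5 o}{9}$)
$j = 0$ ($j = \left(3 + 4\right) \left(\left(- \frac{5}{9}\right) 6\right) 0 = 7 \left(- \frac{10}{3}\right) 0 = \left(- \frac{70}{3}\right) 0 = 0$)
$\left(-172 + 165 \left(-127\right)\right) + \left(j + 299\right) 288 = \left(-172 + 165 \left(-127\right)\right) + \left(0 + 299\right) 288 = \left(-172 - 20955\right) + 299 \cdot 288 = -21127 + 86112 = 64985$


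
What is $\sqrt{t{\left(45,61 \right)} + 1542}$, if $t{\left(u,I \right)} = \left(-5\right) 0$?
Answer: $\sqrt{1542} \approx 39.268$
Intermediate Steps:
$t{\left(u,I \right)} = 0$
$\sqrt{t{\left(45,61 \right)} + 1542} = \sqrt{0 + 1542} = \sqrt{1542}$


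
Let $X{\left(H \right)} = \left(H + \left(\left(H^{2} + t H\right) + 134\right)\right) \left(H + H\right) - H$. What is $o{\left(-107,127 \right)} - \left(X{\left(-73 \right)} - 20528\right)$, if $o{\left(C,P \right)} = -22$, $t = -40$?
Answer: $1233693$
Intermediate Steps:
$X{\left(H \right)} = - H + 2 H \left(134 + H^{2} - 39 H\right)$ ($X{\left(H \right)} = \left(H + \left(\left(H^{2} - 40 H\right) + 134\right)\right) \left(H + H\right) - H = \left(H + \left(134 + H^{2} - 40 H\right)\right) 2 H - H = \left(134 + H^{2} - 39 H\right) 2 H - H = 2 H \left(134 + H^{2} - 39 H\right) - H = - H + 2 H \left(134 + H^{2} - 39 H\right)$)
$o{\left(-107,127 \right)} - \left(X{\left(-73 \right)} - 20528\right) = -22 - \left(- 73 \left(267 - -5694 + 2 \left(-73\right)^{2}\right) - 20528\right) = -22 - \left(- 73 \left(267 + 5694 + 2 \cdot 5329\right) - 20528\right) = -22 - \left(- 73 \left(267 + 5694 + 10658\right) - 20528\right) = -22 - \left(\left(-73\right) 16619 - 20528\right) = -22 - \left(-1213187 - 20528\right) = -22 - -1233715 = -22 + 1233715 = 1233693$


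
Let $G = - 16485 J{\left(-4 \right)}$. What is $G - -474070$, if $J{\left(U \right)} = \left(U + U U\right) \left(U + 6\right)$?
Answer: $78430$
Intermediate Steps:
$J{\left(U \right)} = \left(6 + U\right) \left(U + U^{2}\right)$ ($J{\left(U \right)} = \left(U + U^{2}\right) \left(6 + U\right) = \left(6 + U\right) \left(U + U^{2}\right)$)
$G = -395640$ ($G = - 16485 \left(- 4 \left(6 + \left(-4\right)^{2} + 7 \left(-4\right)\right)\right) = - 16485 \left(- 4 \left(6 + 16 - 28\right)\right) = - 16485 \left(\left(-4\right) \left(-6\right)\right) = \left(-16485\right) 24 = -395640$)
$G - -474070 = -395640 - -474070 = -395640 + 474070 = 78430$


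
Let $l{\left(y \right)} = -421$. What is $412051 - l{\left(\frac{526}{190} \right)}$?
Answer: $412472$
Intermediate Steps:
$412051 - l{\left(\frac{526}{190} \right)} = 412051 - -421 = 412051 + 421 = 412472$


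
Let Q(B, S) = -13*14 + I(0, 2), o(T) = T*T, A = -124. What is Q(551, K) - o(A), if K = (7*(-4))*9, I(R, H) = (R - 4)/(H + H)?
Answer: -15559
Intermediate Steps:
o(T) = T²
I(R, H) = (-4 + R)/(2*H) (I(R, H) = (-4 + R)/((2*H)) = (-4 + R)*(1/(2*H)) = (-4 + R)/(2*H))
K = -252 (K = -28*9 = -252)
Q(B, S) = -183 (Q(B, S) = -13*14 + (½)*(-4 + 0)/2 = -182 + (½)*(½)*(-4) = -182 - 1 = -183)
Q(551, K) - o(A) = -183 - 1*(-124)² = -183 - 1*15376 = -183 - 15376 = -15559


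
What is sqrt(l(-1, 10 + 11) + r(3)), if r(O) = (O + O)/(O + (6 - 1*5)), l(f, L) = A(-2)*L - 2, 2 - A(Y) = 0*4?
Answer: sqrt(166)/2 ≈ 6.4420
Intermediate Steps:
A(Y) = 2 (A(Y) = 2 - 0*4 = 2 - 1*0 = 2 + 0 = 2)
l(f, L) = -2 + 2*L (l(f, L) = 2*L - 2 = -2 + 2*L)
r(O) = 2*O/(1 + O) (r(O) = (2*O)/(O + (6 - 5)) = (2*O)/(O + 1) = (2*O)/(1 + O) = 2*O/(1 + O))
sqrt(l(-1, 10 + 11) + r(3)) = sqrt((-2 + 2*(10 + 11)) + 2*3/(1 + 3)) = sqrt((-2 + 2*21) + 2*3/4) = sqrt((-2 + 42) + 2*3*(1/4)) = sqrt(40 + 3/2) = sqrt(83/2) = sqrt(166)/2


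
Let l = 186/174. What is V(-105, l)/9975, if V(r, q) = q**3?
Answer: 29791/243280275 ≈ 0.00012246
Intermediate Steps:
l = 31/29 (l = 186*(1/174) = 31/29 ≈ 1.0690)
V(-105, l)/9975 = (31/29)**3/9975 = (29791/24389)*(1/9975) = 29791/243280275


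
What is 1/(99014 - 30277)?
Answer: 1/68737 ≈ 1.4548e-5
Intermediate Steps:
1/(99014 - 30277) = 1/68737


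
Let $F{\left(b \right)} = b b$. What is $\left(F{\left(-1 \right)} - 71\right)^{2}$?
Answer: $4900$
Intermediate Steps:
$F{\left(b \right)} = b^{2}$
$\left(F{\left(-1 \right)} - 71\right)^{2} = \left(\left(-1\right)^{2} - 71\right)^{2} = \left(1 - 71\right)^{2} = \left(-70\right)^{2} = 4900$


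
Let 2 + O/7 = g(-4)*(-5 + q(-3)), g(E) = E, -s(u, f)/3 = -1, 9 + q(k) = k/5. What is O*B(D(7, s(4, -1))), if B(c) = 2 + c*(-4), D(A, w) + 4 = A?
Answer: -3948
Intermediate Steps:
q(k) = -9 + k/5
s(u, f) = 3 (s(u, f) = -3*(-1) = 3)
D(A, w) = -4 + A
B(c) = 2 - 4*c
O = 1974/5 (O = -14 + 7*(-4*(-5 + (-9 + (1/5)*(-3)))) = -14 + 7*(-4*(-5 + (-9 - 3/5))) = -14 + 7*(-4*(-5 - 48/5)) = -14 + 7*(-4*(-73/5)) = -14 + 7*(292/5) = -14 + 2044/5 = 1974/5 ≈ 394.80)
O*B(D(7, s(4, -1))) = 1974*(2 - 4*(-4 + 7))/5 = 1974*(2 - 4*3)/5 = 1974*(2 - 12)/5 = (1974/5)*(-10) = -3948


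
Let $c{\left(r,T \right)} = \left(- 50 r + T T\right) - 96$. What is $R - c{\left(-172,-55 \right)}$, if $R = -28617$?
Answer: $-40146$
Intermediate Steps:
$c{\left(r,T \right)} = -96 + T^{2} - 50 r$ ($c{\left(r,T \right)} = \left(- 50 r + T^{2}\right) - 96 = \left(T^{2} - 50 r\right) - 96 = -96 + T^{2} - 50 r$)
$R - c{\left(-172,-55 \right)} = -28617 - \left(-96 + \left(-55\right)^{2} - -8600\right) = -28617 - \left(-96 + 3025 + 8600\right) = -28617 - 11529 = -40146$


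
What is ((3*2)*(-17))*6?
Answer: -612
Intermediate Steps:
((3*2)*(-17))*6 = (6*(-17))*6 = -102*6 = -612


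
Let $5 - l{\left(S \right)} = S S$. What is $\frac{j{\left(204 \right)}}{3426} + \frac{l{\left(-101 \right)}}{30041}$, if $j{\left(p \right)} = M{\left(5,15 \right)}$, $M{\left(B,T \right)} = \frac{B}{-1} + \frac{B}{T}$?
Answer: $- \frac{52607531}{154380699} \approx -0.34076$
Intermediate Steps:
$M{\left(B,T \right)} = - B + \frac{B}{T}$ ($M{\left(B,T \right)} = B \left(-1\right) + \frac{B}{T} = - B + \frac{B}{T}$)
$j{\left(p \right)} = - \frac{14}{3}$ ($j{\left(p \right)} = \left(-1\right) 5 + \frac{5}{15} = -5 + 5 \cdot \frac{1}{15} = -5 + \frac{1}{3} = - \frac{14}{3}$)
$l{\left(S \right)} = 5 - S^{2}$ ($l{\left(S \right)} = 5 - S S = 5 - S^{2}$)
$\frac{j{\left(204 \right)}}{3426} + \frac{l{\left(-101 \right)}}{30041} = - \frac{14}{3 \cdot 3426} + \frac{5 - \left(-101\right)^{2}}{30041} = \left(- \frac{14}{3}\right) \frac{1}{3426} + \left(5 - 10201\right) \frac{1}{30041} = - \frac{7}{5139} + \left(5 - 10201\right) \frac{1}{30041} = - \frac{7}{5139} - \frac{10196}{30041} = - \frac{52607531}{154380699}$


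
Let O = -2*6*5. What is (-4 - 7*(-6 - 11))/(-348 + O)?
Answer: -115/408 ≈ -0.28186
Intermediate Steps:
O = -60 (O = -12*5 = -60)
(-4 - 7*(-6 - 11))/(-348 + O) = (-4 - 7*(-6 - 11))/(-348 - 60) = (-4 - 7*(-17))/(-408) = (-4 + 119)*(-1/408) = 115*(-1/408) = -115/408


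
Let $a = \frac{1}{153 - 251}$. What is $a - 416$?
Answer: $- \frac{40769}{98} \approx -416.01$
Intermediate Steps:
$a = - \frac{1}{98}$ ($a = \frac{1}{-98} = - \frac{1}{98} \approx -0.010204$)
$a - 416 = - \frac{1}{98} - 416 = - \frac{40769}{98}$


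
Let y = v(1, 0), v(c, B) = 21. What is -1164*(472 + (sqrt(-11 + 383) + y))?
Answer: -573852 - 2328*sqrt(93) ≈ -5.9630e+5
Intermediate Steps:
y = 21
-1164*(472 + (sqrt(-11 + 383) + y)) = -1164*(472 + (sqrt(-11 + 383) + 21)) = -1164*(472 + (sqrt(372) + 21)) = -1164*(472 + (2*sqrt(93) + 21)) = -1164*(472 + (21 + 2*sqrt(93))) = -1164*(493 + 2*sqrt(93)) = -573852 - 2328*sqrt(93)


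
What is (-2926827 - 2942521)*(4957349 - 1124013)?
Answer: -22499182984928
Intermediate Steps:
(-2926827 - 2942521)*(4957349 - 1124013) = -5869348*3833336 = -22499182984928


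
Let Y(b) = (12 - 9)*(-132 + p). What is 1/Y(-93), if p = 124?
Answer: -1/24 ≈ -0.041667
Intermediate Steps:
Y(b) = -24 (Y(b) = (12 - 9)*(-132 + 124) = 3*(-8) = -24)
1/Y(-93) = 1/(-24) = -1/24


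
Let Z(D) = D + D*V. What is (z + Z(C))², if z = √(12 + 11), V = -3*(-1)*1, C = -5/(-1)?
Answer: (20 + √23)² ≈ 614.83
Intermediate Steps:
C = 5 (C = -5*(-1) = 5)
V = 3 (V = 3*1 = 3)
z = √23 ≈ 4.7958
Z(D) = 4*D (Z(D) = D + D*3 = D + 3*D = 4*D)
(z + Z(C))² = (√23 + 4*5)² = (√23 + 20)² = (20 + √23)²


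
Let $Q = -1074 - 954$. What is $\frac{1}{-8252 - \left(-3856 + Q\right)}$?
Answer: $- \frac{1}{2368} \approx -0.0004223$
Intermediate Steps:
$Q = -2028$
$\frac{1}{-8252 - \left(-3856 + Q\right)} = \frac{1}{-8252 + \left(3856 - -2028\right)} = \frac{1}{-8252 + \left(3856 + 2028\right)} = \frac{1}{-8252 + 5884} = \frac{1}{-2368} = - \frac{1}{2368}$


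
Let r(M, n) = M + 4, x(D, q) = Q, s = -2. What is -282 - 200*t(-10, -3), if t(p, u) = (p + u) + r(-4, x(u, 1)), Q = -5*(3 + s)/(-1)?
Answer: 2318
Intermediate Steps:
Q = 5 (Q = -5*(3 - 2)/(-1) = -5*1*(-1) = -5*(-1) = 5)
x(D, q) = 5
r(M, n) = 4 + M
t(p, u) = p + u (t(p, u) = (p + u) + (4 - 4) = (p + u) + 0 = p + u)
-282 - 200*t(-10, -3) = -282 - 200*(-10 - 3) = -282 - 200*(-13) = -282 + 2600 = 2318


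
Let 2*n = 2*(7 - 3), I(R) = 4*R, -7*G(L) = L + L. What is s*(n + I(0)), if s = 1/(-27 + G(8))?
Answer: -28/205 ≈ -0.13659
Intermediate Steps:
G(L) = -2*L/7 (G(L) = -(L + L)/7 = -2*L/7)
s = -7/205 (s = 1/(-27 - 2/7*8) = 1/(-27 - 16/7) = 1/(-205/7) = -7/205 ≈ -0.034146)
n = 4 (n = (2*(7 - 3))/2 = (2*4)/2 = (½)*8 = 4)
s*(n + I(0)) = -7*(4 + 4*0)/205 = -7*(4 + 0)/205 = -7/205*4 = -28/205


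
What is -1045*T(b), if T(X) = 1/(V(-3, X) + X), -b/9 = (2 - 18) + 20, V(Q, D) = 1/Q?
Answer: 3135/109 ≈ 28.761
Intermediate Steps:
b = -36 (b = -9*((2 - 18) + 20) = -9*(-16 + 20) = -9*4 = -36)
T(X) = 1/(-⅓ + X) (T(X) = 1/(1/(-3) + X) = 1/(-⅓ + X))
-1045*T(b) = -3135/(-1 + 3*(-36)) = -3135/(-1 - 108) = -3135/(-109) = -3135*(-1)/109 = -1045*(-3/109) = 3135/109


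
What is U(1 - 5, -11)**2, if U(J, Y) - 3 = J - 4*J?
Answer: 225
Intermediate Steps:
U(J, Y) = 3 - 3*J (U(J, Y) = 3 + (J - 4*J) = 3 - 3*J)
U(1 - 5, -11)**2 = (3 - 3*(1 - 5))**2 = (3 - 3*(-4))**2 = (3 + 12)**2 = 15**2 = 225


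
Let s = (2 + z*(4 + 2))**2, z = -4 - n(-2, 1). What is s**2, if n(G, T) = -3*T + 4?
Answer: 614656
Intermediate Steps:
n(G, T) = 4 - 3*T
z = -5 (z = -4 - (4 - 3*1) = -4 - (4 - 3) = -4 - 1*1 = -4 - 1 = -5)
s = 784 (s = (2 - 5*(4 + 2))**2 = (2 - 5*6)**2 = (2 - 30)**2 = (-28)**2 = 784)
s**2 = 784**2 = 614656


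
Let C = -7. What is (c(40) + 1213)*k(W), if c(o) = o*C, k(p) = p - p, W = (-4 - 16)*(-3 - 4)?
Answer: 0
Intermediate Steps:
W = 140 (W = -20*(-7) = 140)
k(p) = 0
c(o) = -7*o (c(o) = o*(-7) = -7*o)
(c(40) + 1213)*k(W) = (-7*40 + 1213)*0 = (-280 + 1213)*0 = 933*0 = 0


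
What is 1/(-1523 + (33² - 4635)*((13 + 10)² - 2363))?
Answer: 1/6501841 ≈ 1.5380e-7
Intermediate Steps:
1/(-1523 + (33² - 4635)*((13 + 10)² - 2363)) = 1/(-1523 + (1089 - 4635)*(23² - 2363)) = 1/(-1523 - 3546*(529 - 2363)) = 1/(-1523 - 3546*(-1834)) = 1/(-1523 + 6503364) = 1/6501841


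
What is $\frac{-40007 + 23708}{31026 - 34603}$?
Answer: $\frac{16299}{3577} \approx 4.5566$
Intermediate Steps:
$\frac{-40007 + 23708}{31026 - 34603} = - \frac{16299}{-3577} = \left(-16299\right) \left(- \frac{1}{3577}\right) = \frac{16299}{3577}$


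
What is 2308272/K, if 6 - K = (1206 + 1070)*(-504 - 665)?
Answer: 1154136/1330325 ≈ 0.86756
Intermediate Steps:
K = 2660650 (K = 6 - (1206 + 1070)*(-504 - 665) = 6 - 2276*(-1169) = 6 - 1*(-2660644) = 6 + 2660644 = 2660650)
2308272/K = 2308272/2660650 = 2308272*(1/2660650) = 1154136/1330325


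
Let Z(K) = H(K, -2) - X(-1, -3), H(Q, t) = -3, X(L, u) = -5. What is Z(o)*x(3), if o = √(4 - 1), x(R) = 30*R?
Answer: 180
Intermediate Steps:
o = √3 ≈ 1.7320
Z(K) = 2 (Z(K) = -3 - 1*(-5) = -3 + 5 = 2)
Z(o)*x(3) = 2*(30*3) = 2*90 = 180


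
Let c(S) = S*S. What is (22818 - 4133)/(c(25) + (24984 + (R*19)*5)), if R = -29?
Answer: 18685/22854 ≈ 0.81758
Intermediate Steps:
c(S) = S²
(22818 - 4133)/(c(25) + (24984 + (R*19)*5)) = (22818 - 4133)/(25² + (24984 - 29*19*5)) = 18685/(625 + (24984 - 551*5)) = 18685/(625 + (24984 - 2755)) = 18685/(625 + 22229) = 18685/22854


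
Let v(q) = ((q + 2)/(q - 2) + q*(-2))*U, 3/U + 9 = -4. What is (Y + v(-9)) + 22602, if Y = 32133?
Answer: 7826490/143 ≈ 54731.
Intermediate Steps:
U = -3/13 (U = 3/(-9 - 4) = 3/(-13) = 3*(-1/13) = -3/13 ≈ -0.23077)
v(q) = 6*q/13 - 3*(2 + q)/(13*(-2 + q)) (v(q) = ((q + 2)/(q - 2) + q*(-2))*(-3/13) = ((2 + q)/(-2 + q) - 2*q)*(-3/13) = (-2*q + (2 + q)/(-2 + q))*(-3/13) = 6*q/13 - 3*(2 + q)/(13*(-2 + q)))
(Y + v(-9)) + 22602 = (32133 + 3*(-2 - 5*(-9) + 2*(-9)**2)/(13*(-2 - 9))) + 22602 = (32133 + (3/13)*(-2 + 45 + 2*81)/(-11)) + 22602 = (32133 + (3/13)*(-1/11)*(-2 + 45 + 162)) + 22602 = (32133 + (3/13)*(-1/11)*205) + 22602 = (32133 - 615/143) + 22602 = 4594404/143 + 22602 = 7826490/143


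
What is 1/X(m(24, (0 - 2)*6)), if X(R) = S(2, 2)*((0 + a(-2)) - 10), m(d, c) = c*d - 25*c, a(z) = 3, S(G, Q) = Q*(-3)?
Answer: 1/42 ≈ 0.023810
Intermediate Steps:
S(G, Q) = -3*Q
m(d, c) = -25*c + c*d
X(R) = 42 (X(R) = (-3*2)*((0 + 3) - 10) = -6*(3 - 10) = -6*(-7) = 42)
1/X(m(24, (0 - 2)*6)) = 1/42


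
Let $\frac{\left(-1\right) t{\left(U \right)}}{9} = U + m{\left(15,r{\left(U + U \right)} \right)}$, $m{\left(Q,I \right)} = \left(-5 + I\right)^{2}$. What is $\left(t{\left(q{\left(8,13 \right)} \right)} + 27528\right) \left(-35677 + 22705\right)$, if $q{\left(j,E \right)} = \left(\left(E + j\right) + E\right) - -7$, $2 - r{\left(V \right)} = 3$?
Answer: $-348103620$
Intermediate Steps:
$r{\left(V \right)} = -1$ ($r{\left(V \right)} = 2 - 3 = -1$)
$q{\left(j,E \right)} = 7 + j + 2 E$ ($q{\left(j,E \right)} = \left(j + 2 E\right) + 7 = 7 + j + 2 E$)
$t{\left(U \right)} = -324 - 9 U$ ($t{\left(U \right)} = - 9 \left(U + \left(-5 - 1\right)^{2}\right) = - 9 \left(U + \left(-6\right)^{2}\right) = - 9 \left(U + 36\right) = - 9 \left(36 + U\right) = -324 - 9 U$)
$\left(t{\left(q{\left(8,13 \right)} \right)} + 27528\right) \left(-35677 + 22705\right) = \left(\left(-324 - 9 \left(7 + 8 + 2 \cdot 13\right)\right) + 27528\right) \left(-35677 + 22705\right) = \left(\left(-324 - 9 \left(7 + 8 + 26\right)\right) + 27528\right) \left(-12972\right) = \left(\left(-324 - 369\right) + 27528\right) \left(-12972\right) = \left(-693 + 27528\right) \left(-12972\right) = 26835 \left(-12972\right) = -348103620$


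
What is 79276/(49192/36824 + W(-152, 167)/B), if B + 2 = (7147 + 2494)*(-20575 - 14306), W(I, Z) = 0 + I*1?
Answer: 122713888067906444/2067833908383 ≈ 59344.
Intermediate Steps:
W(I, Z) = I (W(I, Z) = 0 + I = I)
B = -336287723 (B = -2 + (7147 + 2494)*(-20575 - 14306) = -2 + 9641*(-34881) = -2 - 336287721 = -336287723)
79276/(49192/36824 + W(-152, 167)/B) = 79276/(49192/36824 - 152/(-336287723)) = 79276/(49192*(1/36824) - 152*(-1/336287723)) = 79276/(6149/4603 + 152/336287723) = 79276/(2067833908383/1547932388969) = 79276*(1547932388969/2067833908383) = 122713888067906444/2067833908383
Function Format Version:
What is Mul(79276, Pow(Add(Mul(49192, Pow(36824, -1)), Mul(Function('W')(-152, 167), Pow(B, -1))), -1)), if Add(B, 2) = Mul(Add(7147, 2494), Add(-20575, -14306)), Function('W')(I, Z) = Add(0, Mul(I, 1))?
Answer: Rational(122713888067906444, 2067833908383) ≈ 59344.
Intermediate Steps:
Function('W')(I, Z) = I (Function('W')(I, Z) = Add(0, I) = I)
B = -336287723 (B = Add(-2, Mul(Add(7147, 2494), Add(-20575, -14306))) = Add(-2, Mul(9641, -34881)) = Add(-2, -336287721) = -336287723)
Mul(79276, Pow(Add(Mul(49192, Pow(36824, -1)), Mul(Function('W')(-152, 167), Pow(B, -1))), -1)) = Mul(79276, Pow(Add(Mul(49192, Pow(36824, -1)), Mul(-152, Pow(-336287723, -1))), -1)) = Mul(79276, Pow(Add(Mul(49192, Rational(1, 36824)), Mul(-152, Rational(-1, 336287723))), -1)) = Mul(79276, Pow(Add(Rational(6149, 4603), Rational(152, 336287723)), -1)) = Mul(79276, Pow(Rational(2067833908383, 1547932388969), -1)) = Mul(79276, Rational(1547932388969, 2067833908383)) = Rational(122713888067906444, 2067833908383)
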